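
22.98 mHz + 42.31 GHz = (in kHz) 4.231e+07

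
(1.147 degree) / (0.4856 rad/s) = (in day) 4.771e-07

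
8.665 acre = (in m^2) 3.507e+04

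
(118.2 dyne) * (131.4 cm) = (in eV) 9.694e+15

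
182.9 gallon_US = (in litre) 692.4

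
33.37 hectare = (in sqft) 3.592e+06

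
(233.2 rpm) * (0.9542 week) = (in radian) 1.409e+07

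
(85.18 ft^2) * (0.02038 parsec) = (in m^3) 4.976e+15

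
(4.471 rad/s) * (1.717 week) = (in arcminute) 1.596e+10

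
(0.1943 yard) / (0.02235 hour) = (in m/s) 0.002208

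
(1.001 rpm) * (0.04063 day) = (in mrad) 3.68e+05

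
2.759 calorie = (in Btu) 0.01094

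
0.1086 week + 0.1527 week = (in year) 0.005011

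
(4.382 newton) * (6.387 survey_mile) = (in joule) 4.504e+04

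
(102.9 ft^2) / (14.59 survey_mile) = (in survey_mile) 2.53e-07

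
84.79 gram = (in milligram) 8.479e+04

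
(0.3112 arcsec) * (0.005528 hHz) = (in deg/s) 4.779e-05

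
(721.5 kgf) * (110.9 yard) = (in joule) 7.175e+05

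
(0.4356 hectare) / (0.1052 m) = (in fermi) 4.141e+19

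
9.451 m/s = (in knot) 18.37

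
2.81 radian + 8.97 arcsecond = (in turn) 0.4472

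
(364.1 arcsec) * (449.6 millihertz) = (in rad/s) 0.0007936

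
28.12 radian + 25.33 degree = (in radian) 28.56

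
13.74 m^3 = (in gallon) 3630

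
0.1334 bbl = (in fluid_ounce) 717.2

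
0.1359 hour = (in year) 1.551e-05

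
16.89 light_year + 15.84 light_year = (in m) 3.096e+17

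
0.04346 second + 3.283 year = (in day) 1198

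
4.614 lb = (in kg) 2.093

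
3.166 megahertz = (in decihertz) 3.166e+07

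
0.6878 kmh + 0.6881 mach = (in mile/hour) 524.5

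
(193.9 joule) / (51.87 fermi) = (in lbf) 8.404e+14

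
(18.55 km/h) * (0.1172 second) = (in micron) 6.039e+05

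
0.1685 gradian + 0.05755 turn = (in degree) 20.87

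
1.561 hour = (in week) 0.009292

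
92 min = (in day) 0.06389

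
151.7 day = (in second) 1.311e+07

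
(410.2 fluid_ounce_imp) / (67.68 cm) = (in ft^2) 0.1854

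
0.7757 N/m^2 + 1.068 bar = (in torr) 801.1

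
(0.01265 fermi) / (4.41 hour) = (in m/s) 7.968e-22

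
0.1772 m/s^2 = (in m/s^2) 0.1772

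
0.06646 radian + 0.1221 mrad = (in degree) 3.815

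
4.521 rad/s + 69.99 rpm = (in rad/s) 11.85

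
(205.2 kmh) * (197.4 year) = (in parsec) 1.15e-05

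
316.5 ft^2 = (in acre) 0.007266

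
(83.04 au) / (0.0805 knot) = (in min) 5e+12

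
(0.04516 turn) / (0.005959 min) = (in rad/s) 0.7936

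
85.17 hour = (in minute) 5110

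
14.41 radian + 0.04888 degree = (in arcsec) 2.972e+06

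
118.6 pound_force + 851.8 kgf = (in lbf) 1996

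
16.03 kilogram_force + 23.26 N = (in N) 180.5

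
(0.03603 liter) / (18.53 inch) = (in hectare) 7.655e-09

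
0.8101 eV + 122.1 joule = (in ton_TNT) 2.918e-08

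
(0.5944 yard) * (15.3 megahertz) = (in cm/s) 8.316e+08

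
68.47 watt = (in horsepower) 0.09182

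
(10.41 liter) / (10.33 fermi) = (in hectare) 1.008e+08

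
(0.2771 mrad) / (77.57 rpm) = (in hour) 9.476e-09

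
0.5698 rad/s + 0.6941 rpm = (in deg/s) 36.81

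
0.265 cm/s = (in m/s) 0.00265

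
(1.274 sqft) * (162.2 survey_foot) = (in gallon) 1546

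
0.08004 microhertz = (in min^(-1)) 4.802e-06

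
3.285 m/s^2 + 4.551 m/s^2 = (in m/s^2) 7.836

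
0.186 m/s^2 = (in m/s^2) 0.186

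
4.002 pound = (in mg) 1.815e+06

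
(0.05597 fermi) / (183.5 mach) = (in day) 1.037e-26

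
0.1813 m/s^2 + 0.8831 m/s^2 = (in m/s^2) 1.064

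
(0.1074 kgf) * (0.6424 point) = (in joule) 0.0002387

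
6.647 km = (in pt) 1.884e+07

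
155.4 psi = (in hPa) 1.071e+04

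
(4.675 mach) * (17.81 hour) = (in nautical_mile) 5.511e+04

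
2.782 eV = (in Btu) 4.225e-22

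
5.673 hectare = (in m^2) 5.673e+04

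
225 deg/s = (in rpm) 37.5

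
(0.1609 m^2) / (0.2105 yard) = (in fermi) 8.359e+14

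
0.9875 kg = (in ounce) 34.83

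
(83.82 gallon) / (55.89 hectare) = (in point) 0.001609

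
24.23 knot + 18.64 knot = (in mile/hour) 49.33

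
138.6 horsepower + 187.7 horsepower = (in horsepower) 326.3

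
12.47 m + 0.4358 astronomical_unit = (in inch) 2.567e+12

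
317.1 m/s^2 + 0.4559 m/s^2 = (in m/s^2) 317.6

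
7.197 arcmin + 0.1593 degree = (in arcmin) 16.75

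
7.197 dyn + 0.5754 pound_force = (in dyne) 2.56e+05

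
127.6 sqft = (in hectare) 0.001185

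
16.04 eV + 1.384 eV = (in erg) 2.792e-11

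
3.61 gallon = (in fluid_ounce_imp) 481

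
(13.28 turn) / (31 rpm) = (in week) 4.25e-05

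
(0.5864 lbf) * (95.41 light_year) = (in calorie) 5.627e+17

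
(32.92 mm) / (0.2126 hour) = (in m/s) 4.301e-05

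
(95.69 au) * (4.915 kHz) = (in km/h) 2.533e+17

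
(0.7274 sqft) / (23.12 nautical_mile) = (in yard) 1.726e-06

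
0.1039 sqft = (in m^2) 0.009653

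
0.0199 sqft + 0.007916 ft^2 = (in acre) 6.386e-07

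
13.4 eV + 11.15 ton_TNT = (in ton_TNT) 11.15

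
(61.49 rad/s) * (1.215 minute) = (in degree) 2.568e+05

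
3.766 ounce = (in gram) 106.8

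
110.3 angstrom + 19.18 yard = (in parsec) 5.684e-16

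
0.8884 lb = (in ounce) 14.21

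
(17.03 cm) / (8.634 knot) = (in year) 1.216e-09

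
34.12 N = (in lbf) 7.67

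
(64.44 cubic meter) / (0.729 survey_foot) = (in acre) 0.07166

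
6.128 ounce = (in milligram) 1.737e+05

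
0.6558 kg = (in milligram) 6.558e+05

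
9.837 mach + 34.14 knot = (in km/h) 1.212e+04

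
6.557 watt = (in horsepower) 0.008793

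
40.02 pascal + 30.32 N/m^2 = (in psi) 0.0102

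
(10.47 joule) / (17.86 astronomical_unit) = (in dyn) 3.919e-07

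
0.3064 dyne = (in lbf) 6.888e-07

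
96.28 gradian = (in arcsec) 3.119e+05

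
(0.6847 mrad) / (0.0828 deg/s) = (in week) 7.834e-07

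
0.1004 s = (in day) 1.162e-06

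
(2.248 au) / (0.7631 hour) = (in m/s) 1.224e+08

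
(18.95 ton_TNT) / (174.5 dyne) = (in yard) 4.969e+13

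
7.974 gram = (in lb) 0.01758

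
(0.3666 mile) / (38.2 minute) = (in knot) 0.5004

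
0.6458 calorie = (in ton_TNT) 6.458e-10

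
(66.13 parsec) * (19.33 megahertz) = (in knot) 7.667e+25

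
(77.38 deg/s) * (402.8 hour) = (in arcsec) 4.039e+11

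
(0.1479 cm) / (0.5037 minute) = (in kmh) 0.0001762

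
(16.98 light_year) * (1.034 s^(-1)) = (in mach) 4.878e+14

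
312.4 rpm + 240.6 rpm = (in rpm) 553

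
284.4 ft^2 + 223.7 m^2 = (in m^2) 250.1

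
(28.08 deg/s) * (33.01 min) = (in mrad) 9.707e+05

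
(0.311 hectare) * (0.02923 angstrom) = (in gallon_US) 2.401e-06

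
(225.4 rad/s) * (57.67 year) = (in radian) 4.099e+11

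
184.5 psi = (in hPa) 1.272e+04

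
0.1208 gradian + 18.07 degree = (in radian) 0.3173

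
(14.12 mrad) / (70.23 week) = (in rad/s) 3.324e-10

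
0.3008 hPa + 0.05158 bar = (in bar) 0.05188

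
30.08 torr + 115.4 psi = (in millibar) 7997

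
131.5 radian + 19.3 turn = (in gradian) 1.609e+04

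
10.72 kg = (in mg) 1.072e+07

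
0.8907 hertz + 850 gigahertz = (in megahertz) 8.5e+05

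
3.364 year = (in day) 1228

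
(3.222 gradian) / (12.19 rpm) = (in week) 6.555e-08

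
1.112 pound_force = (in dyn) 4.946e+05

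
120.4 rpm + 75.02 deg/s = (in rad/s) 13.92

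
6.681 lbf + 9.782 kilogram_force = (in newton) 125.6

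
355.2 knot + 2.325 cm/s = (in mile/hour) 408.8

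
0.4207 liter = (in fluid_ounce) 14.23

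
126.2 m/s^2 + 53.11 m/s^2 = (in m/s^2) 179.3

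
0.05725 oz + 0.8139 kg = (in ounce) 28.77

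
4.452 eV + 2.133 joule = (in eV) 1.331e+19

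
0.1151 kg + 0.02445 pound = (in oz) 4.451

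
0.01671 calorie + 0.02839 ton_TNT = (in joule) 1.188e+08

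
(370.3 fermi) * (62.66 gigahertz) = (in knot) 0.0451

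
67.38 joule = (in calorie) 16.1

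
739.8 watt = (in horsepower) 0.9921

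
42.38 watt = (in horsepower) 0.05683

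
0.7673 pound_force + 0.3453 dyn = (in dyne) 3.413e+05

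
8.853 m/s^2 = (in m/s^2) 8.853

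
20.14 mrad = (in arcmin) 69.24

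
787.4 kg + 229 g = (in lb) 1736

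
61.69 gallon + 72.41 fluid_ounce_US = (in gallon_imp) 51.84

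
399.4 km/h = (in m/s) 110.9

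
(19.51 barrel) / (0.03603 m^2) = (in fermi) 8.609e+16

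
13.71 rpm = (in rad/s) 1.436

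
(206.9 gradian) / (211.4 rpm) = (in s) 0.1468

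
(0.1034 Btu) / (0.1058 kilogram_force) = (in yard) 115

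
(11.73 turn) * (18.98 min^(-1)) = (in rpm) 222.6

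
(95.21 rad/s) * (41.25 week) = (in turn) 3.78e+08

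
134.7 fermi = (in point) 3.818e-10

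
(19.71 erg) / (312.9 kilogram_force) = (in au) 4.294e-21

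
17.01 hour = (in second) 6.124e+04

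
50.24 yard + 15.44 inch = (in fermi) 4.633e+16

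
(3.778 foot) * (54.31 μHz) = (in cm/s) 0.006254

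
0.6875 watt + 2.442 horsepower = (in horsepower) 2.443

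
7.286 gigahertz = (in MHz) 7286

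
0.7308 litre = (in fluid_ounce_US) 24.71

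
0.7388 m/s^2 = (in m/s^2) 0.7388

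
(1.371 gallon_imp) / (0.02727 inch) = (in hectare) 0.0008998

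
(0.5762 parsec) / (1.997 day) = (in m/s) 1.03e+11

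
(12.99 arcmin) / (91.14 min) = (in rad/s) 6.91e-07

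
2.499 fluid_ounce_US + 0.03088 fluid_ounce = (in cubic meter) 7.482e-05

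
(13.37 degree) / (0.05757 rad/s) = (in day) 4.691e-05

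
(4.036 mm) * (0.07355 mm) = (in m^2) 2.968e-07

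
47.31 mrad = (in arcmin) 162.6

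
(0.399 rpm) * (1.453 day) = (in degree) 3.005e+05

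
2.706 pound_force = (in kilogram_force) 1.227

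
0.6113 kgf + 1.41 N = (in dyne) 7.405e+05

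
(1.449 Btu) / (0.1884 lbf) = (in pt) 5.171e+06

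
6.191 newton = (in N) 6.191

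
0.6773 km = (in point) 1.92e+06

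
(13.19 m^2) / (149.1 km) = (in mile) 5.497e-08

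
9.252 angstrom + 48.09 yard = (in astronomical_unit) 2.939e-10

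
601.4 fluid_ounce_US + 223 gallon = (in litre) 861.9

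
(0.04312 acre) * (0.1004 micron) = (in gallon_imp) 0.003854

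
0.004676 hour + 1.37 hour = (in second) 4949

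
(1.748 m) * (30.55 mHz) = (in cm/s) 5.34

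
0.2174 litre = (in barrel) 0.001367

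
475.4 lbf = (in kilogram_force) 215.6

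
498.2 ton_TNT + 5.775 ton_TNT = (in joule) 2.109e+12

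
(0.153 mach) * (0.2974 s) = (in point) 4.392e+04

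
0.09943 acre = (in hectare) 0.04024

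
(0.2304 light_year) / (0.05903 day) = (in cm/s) 4.274e+13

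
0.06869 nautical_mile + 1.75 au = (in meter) 2.618e+11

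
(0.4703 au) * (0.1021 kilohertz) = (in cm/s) 7.183e+14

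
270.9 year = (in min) 1.424e+08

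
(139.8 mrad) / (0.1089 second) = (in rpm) 12.26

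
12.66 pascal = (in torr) 0.09496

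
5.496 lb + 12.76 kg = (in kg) 15.25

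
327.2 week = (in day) 2290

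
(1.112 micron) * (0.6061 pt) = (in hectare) 2.378e-14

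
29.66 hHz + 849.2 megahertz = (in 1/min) 5.095e+10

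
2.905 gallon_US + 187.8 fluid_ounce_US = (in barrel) 0.1041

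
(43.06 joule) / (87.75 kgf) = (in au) 3.345e-13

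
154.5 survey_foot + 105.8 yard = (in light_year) 1.52e-14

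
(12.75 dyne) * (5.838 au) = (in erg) 1.114e+15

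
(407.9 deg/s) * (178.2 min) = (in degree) 4.361e+06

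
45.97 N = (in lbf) 10.33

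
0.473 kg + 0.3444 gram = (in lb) 1.044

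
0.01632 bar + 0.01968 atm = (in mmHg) 27.2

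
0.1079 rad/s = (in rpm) 1.03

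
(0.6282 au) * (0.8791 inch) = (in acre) 5.185e+05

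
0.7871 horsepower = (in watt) 586.9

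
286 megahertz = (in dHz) 2.86e+09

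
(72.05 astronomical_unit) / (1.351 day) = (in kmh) 3.324e+08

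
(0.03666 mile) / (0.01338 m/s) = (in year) 0.0001398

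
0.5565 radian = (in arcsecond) 1.148e+05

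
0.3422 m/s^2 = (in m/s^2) 0.3422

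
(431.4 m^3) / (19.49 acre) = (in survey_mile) 3.399e-06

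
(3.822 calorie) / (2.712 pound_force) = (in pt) 3758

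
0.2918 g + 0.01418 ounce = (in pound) 0.00153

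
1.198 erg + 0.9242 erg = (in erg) 2.122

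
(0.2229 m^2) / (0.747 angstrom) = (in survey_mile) 1.854e+06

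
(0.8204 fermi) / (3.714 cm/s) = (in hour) 6.136e-18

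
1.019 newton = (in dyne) 1.019e+05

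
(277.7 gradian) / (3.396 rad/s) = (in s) 1.284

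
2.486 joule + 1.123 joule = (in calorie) 0.8626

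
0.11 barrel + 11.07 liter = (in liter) 28.56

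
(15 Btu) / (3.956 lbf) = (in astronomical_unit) 6.012e-09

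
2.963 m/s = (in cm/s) 296.3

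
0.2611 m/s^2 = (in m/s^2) 0.2611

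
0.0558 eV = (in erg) 8.94e-14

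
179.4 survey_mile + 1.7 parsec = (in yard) 5.737e+16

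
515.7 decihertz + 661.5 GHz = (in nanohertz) 6.615e+20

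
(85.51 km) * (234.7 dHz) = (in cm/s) 2.007e+08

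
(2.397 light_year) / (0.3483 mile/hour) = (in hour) 4.046e+13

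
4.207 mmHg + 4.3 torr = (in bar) 0.01134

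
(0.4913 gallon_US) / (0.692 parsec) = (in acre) 2.152e-23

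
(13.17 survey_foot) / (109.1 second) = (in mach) 0.0001081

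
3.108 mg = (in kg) 3.108e-06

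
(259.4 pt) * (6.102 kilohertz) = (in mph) 1249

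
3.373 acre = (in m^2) 1.365e+04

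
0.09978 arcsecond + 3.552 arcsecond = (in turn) 2.818e-06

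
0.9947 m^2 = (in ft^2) 10.71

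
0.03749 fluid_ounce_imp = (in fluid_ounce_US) 0.03602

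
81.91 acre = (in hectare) 33.15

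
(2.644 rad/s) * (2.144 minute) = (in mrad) 3.401e+05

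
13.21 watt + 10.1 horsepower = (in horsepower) 10.12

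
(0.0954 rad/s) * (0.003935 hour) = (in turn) 0.2151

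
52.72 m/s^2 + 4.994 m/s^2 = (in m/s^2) 57.71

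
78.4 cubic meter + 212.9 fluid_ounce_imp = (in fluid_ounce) 2.651e+06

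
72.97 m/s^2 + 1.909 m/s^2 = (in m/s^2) 74.88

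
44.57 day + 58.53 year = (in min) 3.083e+07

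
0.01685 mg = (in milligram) 0.01685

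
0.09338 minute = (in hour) 0.001556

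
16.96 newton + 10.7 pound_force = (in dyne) 6.456e+06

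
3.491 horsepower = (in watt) 2603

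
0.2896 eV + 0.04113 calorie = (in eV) 1.074e+18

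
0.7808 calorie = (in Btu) 0.003096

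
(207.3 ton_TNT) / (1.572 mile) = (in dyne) 3.428e+13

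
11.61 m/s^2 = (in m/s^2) 11.61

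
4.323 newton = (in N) 4.323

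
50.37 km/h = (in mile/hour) 31.3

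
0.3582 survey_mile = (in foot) 1891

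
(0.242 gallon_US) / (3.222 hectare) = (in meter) 2.843e-08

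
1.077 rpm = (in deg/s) 6.462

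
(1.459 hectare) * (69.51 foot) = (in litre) 3.091e+08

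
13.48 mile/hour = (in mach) 0.0177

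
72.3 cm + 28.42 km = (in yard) 3.108e+04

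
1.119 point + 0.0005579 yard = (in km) 9.049e-07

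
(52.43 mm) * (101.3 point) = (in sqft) 0.02017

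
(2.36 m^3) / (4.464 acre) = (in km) 1.306e-07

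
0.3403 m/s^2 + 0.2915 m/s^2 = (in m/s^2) 0.6318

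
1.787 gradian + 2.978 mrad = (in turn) 0.004941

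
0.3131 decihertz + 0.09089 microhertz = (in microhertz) 3.131e+04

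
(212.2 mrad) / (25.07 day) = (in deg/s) 5.613e-06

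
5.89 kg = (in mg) 5.89e+06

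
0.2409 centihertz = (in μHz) 2409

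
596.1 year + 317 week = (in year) 602.2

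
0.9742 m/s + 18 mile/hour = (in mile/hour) 20.18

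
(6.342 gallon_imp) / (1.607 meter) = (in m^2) 0.01794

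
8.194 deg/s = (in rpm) 1.366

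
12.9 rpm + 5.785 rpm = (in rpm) 18.69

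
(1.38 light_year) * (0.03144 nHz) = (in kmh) 1.478e+06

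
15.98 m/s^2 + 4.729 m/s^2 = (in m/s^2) 20.71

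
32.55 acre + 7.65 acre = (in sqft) 1.751e+06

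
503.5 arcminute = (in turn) 0.02331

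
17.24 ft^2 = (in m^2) 1.602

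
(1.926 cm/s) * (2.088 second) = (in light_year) 4.251e-18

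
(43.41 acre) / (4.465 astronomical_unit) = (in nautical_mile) 1.42e-10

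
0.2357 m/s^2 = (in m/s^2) 0.2357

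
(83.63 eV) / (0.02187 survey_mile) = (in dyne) 3.807e-14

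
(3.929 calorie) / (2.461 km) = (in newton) 0.00668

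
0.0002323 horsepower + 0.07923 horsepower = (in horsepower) 0.07946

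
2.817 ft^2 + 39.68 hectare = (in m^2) 3.968e+05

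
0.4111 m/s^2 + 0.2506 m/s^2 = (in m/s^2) 0.6617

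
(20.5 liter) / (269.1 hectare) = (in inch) 2.999e-07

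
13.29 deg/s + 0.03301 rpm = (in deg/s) 13.49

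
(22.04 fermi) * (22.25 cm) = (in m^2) 4.904e-15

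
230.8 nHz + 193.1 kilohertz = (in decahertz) 1.931e+04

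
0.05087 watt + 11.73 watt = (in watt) 11.78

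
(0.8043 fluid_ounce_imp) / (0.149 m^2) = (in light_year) 1.621e-20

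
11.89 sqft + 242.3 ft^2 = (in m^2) 23.62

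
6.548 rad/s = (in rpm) 62.53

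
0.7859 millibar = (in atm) 0.0007756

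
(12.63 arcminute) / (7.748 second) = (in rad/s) 0.0004742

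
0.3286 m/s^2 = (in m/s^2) 0.3286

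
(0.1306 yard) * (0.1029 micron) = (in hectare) 1.229e-12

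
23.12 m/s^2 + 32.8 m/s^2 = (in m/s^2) 55.92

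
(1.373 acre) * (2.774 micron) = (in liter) 15.41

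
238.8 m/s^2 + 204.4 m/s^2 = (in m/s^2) 443.2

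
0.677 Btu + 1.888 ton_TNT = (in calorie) 1.888e+09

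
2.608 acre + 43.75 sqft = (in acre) 2.609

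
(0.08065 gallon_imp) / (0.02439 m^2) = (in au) 1.005e-13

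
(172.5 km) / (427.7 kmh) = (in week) 0.002401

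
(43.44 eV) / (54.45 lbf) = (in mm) 2.874e-17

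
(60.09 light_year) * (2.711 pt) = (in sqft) 5.852e+15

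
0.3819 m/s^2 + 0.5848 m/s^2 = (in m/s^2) 0.9667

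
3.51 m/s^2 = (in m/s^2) 3.51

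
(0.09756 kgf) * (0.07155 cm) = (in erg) 6845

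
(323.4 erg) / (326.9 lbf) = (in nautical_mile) 1.201e-11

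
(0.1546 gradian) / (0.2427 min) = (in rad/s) 0.0001668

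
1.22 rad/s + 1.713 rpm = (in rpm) 13.36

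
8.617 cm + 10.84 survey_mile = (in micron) 1.745e+10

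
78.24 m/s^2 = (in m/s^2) 78.24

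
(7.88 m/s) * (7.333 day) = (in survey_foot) 1.638e+07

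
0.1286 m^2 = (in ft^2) 1.384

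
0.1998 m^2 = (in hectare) 1.998e-05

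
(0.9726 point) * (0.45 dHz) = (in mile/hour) 3.454e-05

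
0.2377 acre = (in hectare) 0.09619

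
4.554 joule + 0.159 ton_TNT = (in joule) 6.653e+08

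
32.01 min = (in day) 0.02223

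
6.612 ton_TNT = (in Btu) 2.622e+07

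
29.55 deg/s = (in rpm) 4.925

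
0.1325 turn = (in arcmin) 2862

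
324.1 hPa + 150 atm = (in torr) 1.142e+05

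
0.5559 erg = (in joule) 5.559e-08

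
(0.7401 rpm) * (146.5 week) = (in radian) 6.867e+06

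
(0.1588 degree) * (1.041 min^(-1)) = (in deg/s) 0.002755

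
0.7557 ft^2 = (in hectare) 7.021e-06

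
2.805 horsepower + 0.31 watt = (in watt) 2092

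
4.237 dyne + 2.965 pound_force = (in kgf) 1.345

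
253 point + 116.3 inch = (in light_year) 3.217e-16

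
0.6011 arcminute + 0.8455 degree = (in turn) 0.002376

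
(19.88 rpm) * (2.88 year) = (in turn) 3.009e+07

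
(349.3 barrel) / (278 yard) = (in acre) 5.398e-05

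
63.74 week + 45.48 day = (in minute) 7.08e+05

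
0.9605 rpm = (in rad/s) 0.1006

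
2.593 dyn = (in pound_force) 5.829e-06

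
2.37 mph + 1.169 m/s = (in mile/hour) 4.985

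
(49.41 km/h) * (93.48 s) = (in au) 8.576e-09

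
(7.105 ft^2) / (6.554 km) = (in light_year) 1.065e-20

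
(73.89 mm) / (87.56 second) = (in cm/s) 0.08439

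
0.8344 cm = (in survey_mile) 5.185e-06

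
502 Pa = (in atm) 0.004954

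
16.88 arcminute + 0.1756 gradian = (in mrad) 7.669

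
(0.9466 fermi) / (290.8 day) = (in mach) 1.106e-25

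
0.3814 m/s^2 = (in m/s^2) 0.3814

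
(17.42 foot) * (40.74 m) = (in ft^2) 2328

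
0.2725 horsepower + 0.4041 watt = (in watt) 203.6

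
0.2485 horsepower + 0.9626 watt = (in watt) 186.3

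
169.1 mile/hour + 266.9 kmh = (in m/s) 149.7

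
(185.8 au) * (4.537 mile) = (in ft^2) 2.185e+18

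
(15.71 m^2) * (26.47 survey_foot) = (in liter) 1.267e+05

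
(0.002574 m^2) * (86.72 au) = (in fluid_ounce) 1.129e+15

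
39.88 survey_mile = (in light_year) 6.784e-12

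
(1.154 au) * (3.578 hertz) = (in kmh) 2.224e+12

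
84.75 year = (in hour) 7.424e+05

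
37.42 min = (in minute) 37.42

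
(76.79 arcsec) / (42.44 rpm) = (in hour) 2.327e-08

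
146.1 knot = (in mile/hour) 168.1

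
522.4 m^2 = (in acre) 0.1291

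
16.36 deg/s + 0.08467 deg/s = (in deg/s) 16.44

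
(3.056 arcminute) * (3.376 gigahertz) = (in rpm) 2.866e+07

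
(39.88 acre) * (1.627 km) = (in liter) 2.626e+11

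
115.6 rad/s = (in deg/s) 6623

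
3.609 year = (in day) 1317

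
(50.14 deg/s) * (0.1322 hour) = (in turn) 66.29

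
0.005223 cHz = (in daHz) 5.223e-06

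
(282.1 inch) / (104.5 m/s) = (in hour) 1.905e-05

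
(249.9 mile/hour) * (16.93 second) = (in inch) 7.446e+04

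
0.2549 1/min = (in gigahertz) 4.248e-12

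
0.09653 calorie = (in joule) 0.4039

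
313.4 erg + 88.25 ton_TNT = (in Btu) 3.5e+08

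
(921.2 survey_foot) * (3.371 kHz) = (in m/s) 9.465e+05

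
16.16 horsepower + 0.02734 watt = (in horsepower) 16.16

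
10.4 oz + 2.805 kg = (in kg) 3.1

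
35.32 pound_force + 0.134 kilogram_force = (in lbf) 35.62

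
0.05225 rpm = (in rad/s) 0.005472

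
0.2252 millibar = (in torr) 0.1689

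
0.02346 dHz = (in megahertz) 2.346e-09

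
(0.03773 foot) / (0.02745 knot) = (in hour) 0.0002262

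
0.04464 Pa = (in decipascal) 0.4464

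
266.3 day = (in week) 38.04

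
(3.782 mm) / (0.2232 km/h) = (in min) 0.001017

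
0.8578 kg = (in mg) 8.578e+05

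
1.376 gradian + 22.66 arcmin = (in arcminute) 96.96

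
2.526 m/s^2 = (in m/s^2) 2.526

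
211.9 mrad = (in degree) 12.14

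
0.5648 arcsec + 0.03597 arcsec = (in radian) 2.913e-06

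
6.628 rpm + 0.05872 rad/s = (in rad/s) 0.7528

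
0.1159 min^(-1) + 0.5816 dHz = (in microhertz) 6.009e+04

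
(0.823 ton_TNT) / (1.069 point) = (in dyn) 9.131e+17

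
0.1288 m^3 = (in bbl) 0.8101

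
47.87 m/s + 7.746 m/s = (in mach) 0.1633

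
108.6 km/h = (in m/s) 30.17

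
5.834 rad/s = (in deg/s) 334.3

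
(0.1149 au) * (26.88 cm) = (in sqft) 4.973e+10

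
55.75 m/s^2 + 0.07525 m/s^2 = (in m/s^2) 55.83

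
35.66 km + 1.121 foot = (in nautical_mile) 19.26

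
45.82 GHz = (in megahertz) 4.582e+04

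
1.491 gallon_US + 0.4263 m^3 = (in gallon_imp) 95.01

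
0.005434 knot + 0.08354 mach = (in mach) 0.08355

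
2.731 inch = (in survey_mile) 4.31e-05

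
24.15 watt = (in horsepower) 0.03239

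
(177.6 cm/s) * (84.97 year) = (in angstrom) 4.759e+19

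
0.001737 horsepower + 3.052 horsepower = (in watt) 2277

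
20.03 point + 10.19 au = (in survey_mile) 9.472e+08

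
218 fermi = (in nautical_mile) 1.177e-16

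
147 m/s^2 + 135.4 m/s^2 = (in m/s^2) 282.4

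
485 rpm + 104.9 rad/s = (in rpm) 1487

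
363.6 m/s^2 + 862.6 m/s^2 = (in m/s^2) 1226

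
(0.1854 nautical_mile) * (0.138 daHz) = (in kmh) 1706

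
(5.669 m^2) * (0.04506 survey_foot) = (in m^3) 0.07786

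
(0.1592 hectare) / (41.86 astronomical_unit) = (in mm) 2.542e-07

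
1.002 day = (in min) 1443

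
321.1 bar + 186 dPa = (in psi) 4657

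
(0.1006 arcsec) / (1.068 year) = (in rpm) 1.383e-13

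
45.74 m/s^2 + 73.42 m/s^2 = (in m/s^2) 119.2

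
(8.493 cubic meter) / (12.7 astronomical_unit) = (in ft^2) 4.812e-11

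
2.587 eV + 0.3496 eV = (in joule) 4.705e-19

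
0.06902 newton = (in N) 0.06902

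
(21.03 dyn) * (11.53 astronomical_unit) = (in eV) 2.264e+27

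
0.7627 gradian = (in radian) 0.01198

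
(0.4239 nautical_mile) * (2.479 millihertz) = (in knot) 3.783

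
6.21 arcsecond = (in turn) 4.792e-06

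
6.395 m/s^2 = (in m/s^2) 6.395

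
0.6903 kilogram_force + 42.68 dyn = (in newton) 6.77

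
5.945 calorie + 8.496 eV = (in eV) 1.553e+20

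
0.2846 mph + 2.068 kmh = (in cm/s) 70.17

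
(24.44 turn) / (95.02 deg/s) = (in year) 2.936e-06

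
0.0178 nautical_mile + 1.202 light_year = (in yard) 1.244e+16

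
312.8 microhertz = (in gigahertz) 3.128e-13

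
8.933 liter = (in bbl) 0.05619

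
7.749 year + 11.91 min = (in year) 7.749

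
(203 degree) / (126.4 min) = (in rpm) 0.004461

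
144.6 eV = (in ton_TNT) 5.537e-27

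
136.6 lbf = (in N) 607.6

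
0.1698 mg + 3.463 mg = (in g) 0.003633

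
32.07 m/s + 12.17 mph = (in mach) 0.1102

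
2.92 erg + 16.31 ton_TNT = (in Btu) 6.468e+07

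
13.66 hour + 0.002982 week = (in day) 0.59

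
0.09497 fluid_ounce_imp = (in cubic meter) 2.698e-06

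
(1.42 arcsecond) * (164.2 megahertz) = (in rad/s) 1130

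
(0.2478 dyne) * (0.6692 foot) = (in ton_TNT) 1.208e-16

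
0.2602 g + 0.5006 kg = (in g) 500.9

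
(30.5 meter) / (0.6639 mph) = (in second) 102.8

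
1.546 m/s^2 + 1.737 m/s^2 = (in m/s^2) 3.283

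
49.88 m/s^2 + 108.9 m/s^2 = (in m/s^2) 158.8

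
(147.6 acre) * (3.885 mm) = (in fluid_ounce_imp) 8.167e+07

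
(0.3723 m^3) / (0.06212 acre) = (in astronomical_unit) 9.9e-15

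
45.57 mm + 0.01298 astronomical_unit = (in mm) 1.942e+12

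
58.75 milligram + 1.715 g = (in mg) 1774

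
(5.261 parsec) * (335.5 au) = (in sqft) 8.77e+31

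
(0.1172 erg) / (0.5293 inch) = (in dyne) 0.08718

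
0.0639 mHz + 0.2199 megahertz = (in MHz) 0.2199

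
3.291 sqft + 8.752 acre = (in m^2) 3.542e+04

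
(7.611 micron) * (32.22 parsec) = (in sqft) 8.145e+13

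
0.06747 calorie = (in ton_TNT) 6.747e-11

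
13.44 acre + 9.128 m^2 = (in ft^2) 5.855e+05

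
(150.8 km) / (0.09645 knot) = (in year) 0.09637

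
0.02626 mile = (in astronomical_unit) 2.825e-10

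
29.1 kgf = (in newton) 285.4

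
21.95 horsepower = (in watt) 1.637e+04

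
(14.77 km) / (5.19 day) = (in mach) 9.673e-05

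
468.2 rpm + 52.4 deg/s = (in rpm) 476.9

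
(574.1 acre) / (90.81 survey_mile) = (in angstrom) 1.59e+11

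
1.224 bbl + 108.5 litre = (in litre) 303.1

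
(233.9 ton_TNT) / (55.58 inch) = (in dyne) 6.932e+16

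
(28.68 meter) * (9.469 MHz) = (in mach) 7.976e+05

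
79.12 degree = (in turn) 0.2198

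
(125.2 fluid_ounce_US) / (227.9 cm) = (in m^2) 0.001625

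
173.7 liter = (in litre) 173.7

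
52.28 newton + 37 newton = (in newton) 89.28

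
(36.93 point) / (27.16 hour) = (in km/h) 4.797e-07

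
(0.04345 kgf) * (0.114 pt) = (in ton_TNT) 4.096e-15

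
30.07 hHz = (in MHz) 0.003007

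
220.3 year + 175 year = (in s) 1.247e+10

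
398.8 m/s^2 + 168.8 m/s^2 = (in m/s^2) 567.6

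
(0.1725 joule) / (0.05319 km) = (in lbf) 0.0007291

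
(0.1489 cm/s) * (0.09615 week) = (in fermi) 8.659e+16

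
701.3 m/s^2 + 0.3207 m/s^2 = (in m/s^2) 701.6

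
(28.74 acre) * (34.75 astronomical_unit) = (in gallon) 1.597e+20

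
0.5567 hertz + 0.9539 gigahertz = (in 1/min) 5.723e+10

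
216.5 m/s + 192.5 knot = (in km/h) 1136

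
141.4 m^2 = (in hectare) 0.01414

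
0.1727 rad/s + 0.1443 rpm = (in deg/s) 10.76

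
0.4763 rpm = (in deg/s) 2.858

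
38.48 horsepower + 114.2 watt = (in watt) 2.881e+04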